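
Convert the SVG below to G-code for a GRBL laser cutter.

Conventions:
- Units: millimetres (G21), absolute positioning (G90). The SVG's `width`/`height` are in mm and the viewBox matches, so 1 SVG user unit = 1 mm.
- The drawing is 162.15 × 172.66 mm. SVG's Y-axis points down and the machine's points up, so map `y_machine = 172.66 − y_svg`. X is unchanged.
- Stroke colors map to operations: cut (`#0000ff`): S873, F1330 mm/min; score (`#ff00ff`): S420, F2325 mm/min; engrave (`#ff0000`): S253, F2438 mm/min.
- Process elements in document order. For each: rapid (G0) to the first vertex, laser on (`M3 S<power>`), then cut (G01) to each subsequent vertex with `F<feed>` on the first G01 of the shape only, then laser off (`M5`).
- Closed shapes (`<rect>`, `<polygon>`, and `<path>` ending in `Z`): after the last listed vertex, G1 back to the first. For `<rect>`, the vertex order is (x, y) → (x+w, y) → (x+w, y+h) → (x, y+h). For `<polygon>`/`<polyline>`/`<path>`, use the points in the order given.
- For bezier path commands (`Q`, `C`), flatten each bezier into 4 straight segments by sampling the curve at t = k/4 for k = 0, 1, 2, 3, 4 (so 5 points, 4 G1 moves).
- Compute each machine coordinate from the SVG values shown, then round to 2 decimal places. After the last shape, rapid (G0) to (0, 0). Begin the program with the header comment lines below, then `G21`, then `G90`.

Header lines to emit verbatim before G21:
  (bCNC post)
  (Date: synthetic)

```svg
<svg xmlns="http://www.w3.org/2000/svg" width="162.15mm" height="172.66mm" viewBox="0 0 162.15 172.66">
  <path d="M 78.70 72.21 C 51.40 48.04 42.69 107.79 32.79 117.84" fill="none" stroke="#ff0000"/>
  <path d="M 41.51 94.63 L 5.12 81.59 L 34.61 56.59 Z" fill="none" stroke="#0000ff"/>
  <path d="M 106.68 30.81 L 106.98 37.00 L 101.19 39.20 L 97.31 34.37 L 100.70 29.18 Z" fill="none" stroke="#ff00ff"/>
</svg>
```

viewBox `0 0 162.15 172.66` with mm width/height → 1 unit = 1 mm. Flip: y_m = 172.66 − y_svg.

**Shape 1** — `<path>` cubic bezier, stroke `#ff0000` → engrave (S253, F2438). Control points (SVG): P0=(78.70,72.21), P1=(51.40,48.04), P2=(42.69,107.79), P3=(32.79,117.84); sampled at t=k/4. Machine vertices: (78.70,100.45) → (61.40,104.93) → (49.22,90.47) → (40.30,69.59) → (32.79,54.82). Open path.

**Shape 2** — `<path>` regular polygon, stroke `#0000ff` → cut (S873, F1330). Machine vertices: (41.51,78.03) → (5.12,91.07) → (34.61,116.07) → (41.51,78.03). Closed: final G1 returns to the first vertex.

**Shape 3** — `<path>` regular polygon, stroke `#ff00ff` → score (S420, F2325). Machine vertices: (106.68,141.85) → (106.98,135.66) → (101.19,133.46) → (97.31,138.29) → (100.70,143.48) → (106.68,141.85). Closed: final G1 returns to the first vertex.

(bCNC post)
(Date: synthetic)
G21
G90
G0 X78.70 Y100.45
M3 S253
G01 X61.40 Y104.93 F2438
G01 X49.22 Y90.47
G01 X40.30 Y69.59
G01 X32.79 Y54.82
M5
G0 X41.51 Y78.03
M3 S873
G01 X5.12 Y91.07 F1330
G01 X34.61 Y116.07
G01 X41.51 Y78.03
M5
G0 X106.68 Y141.85
M3 S420
G01 X106.98 Y135.66 F2325
G01 X101.19 Y133.46
G01 X97.31 Y138.29
G01 X100.70 Y143.48
G01 X106.68 Y141.85
M5
G0 X0.00 Y0.00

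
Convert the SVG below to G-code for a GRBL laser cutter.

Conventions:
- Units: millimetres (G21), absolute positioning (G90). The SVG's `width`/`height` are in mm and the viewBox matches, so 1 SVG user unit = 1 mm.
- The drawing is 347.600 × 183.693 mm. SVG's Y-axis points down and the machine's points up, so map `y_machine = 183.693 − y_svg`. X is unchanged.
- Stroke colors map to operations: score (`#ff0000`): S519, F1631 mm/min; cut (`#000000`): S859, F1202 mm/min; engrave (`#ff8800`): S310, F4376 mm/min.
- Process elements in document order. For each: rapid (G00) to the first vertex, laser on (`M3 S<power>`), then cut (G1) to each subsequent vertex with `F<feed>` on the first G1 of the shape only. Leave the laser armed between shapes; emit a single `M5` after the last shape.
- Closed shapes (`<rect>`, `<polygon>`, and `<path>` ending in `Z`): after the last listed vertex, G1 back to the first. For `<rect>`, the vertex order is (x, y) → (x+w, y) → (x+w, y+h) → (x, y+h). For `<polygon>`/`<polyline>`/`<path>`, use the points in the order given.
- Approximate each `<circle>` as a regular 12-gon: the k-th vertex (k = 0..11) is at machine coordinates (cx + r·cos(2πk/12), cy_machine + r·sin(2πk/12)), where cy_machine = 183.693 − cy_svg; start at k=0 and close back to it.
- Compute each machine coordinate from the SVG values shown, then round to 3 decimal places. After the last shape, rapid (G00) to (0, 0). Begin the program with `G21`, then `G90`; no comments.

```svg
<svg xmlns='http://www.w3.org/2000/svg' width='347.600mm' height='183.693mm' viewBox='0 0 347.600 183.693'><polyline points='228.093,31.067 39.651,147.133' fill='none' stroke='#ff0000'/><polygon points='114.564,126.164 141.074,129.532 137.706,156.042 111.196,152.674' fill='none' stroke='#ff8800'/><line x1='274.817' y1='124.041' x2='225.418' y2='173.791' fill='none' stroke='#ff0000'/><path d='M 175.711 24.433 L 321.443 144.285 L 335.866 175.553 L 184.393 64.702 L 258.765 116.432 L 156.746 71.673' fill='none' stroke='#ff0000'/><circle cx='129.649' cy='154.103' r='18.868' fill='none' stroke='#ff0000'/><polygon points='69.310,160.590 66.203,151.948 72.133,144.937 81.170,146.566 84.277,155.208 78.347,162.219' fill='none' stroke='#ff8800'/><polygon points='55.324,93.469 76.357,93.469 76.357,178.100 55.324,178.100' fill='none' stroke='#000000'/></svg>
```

G21
G90
G00 X228.093 Y152.626
M3 S519
G1 X39.651 Y36.560 F1631
G00 X114.564 Y57.529
M3 S310
G1 X141.074 Y54.161 F4376
G1 X137.706 Y27.651
G1 X111.196 Y31.019
G1 X114.564 Y57.529
G00 X274.817 Y59.652
M3 S519
G1 X225.418 Y9.902 F1631
G00 X175.711 Y159.260
M3 S519
G1 X321.443 Y39.408 F1631
G1 X335.866 Y8.140
G1 X184.393 Y118.991
G1 X258.765 Y67.261
G1 X156.746 Y112.020
G00 X148.517 Y29.590
M3 S519
G1 X145.989 Y39.024 F1631
G1 X139.083 Y45.930
G1 X129.649 Y48.458
G1 X120.215 Y45.930
G1 X113.309 Y39.024
G1 X110.781 Y29.590
G1 X113.309 Y20.156
G1 X120.215 Y13.250
G1 X129.649 Y10.722
G1 X139.083 Y13.250
G1 X145.989 Y20.156
G1 X148.517 Y29.590
G00 X69.310 Y23.103
M3 S310
G1 X66.203 Y31.745 F4376
G1 X72.133 Y38.756
G1 X81.170 Y37.127
G1 X84.277 Y28.485
G1 X78.347 Y21.474
G1 X69.310 Y23.103
G00 X55.324 Y90.224
M3 S859
G1 X76.357 Y90.224 F1202
G1 X76.357 Y5.593
G1 X55.324 Y5.593
G1 X55.324 Y90.224
M5
G00 X0.000 Y0.000

viewBox `0 0 347.600 183.693` with mm width/height → 1 unit = 1 mm. Flip: y_m = 183.693 − y_svg.

**Shape 1** — `<polyline>` line segment, stroke `#ff0000` → score (S519, F1631). Machine vertices: (228.093,152.626) → (39.651,36.560). Open path.

**Shape 2** — `<polygon>` regular polygon, stroke `#ff8800` → engrave (S310, F4376). Machine vertices: (114.564,57.529) → (141.074,54.161) → (137.706,27.651) → (111.196,31.019) → (114.564,57.529). Closed: final G1 returns to the first vertex.

**Shape 3** — `<line>` line segment, stroke `#ff0000` → score (S519, F1631). Machine vertices: (274.817,59.652) → (225.418,9.902). Open path.

**Shape 4** — `<path>` open polyline, stroke `#ff0000` → score (S519, F1631). Machine vertices: (175.711,159.260) → (321.443,39.408) → (335.866,8.140) → (184.393,118.991) → (258.765,67.261) → (156.746,112.020). Open path.

**Shape 5** — `<circle>` circle, stroke `#ff0000` → score (S519, F1631). Machine vertices: (148.517,29.590) → (145.989,39.024) → (139.083,45.930) → (129.649,48.458) → (120.215,45.930) → (113.309,39.024) → (110.781,29.590) → (113.309,20.156) → (120.215,13.250) → (129.649,10.722) → (139.083,13.250) → (145.989,20.156) → (148.517,29.590). Closed: final G1 returns to the first vertex.

**Shape 6** — `<polygon>` regular polygon, stroke `#ff8800` → engrave (S310, F4376). Machine vertices: (69.310,23.103) → (66.203,31.745) → (72.133,38.756) → (81.170,37.127) → (84.277,28.485) → (78.347,21.474) → (69.310,23.103). Closed: final G1 returns to the first vertex.

**Shape 7** — `<polygon>` rectangle, stroke `#000000` → cut (S859, F1202). Machine vertices: (55.324,90.224) → (76.357,90.224) → (76.357,5.593) → (55.324,5.593) → (55.324,90.224). Closed: final G1 returns to the first vertex.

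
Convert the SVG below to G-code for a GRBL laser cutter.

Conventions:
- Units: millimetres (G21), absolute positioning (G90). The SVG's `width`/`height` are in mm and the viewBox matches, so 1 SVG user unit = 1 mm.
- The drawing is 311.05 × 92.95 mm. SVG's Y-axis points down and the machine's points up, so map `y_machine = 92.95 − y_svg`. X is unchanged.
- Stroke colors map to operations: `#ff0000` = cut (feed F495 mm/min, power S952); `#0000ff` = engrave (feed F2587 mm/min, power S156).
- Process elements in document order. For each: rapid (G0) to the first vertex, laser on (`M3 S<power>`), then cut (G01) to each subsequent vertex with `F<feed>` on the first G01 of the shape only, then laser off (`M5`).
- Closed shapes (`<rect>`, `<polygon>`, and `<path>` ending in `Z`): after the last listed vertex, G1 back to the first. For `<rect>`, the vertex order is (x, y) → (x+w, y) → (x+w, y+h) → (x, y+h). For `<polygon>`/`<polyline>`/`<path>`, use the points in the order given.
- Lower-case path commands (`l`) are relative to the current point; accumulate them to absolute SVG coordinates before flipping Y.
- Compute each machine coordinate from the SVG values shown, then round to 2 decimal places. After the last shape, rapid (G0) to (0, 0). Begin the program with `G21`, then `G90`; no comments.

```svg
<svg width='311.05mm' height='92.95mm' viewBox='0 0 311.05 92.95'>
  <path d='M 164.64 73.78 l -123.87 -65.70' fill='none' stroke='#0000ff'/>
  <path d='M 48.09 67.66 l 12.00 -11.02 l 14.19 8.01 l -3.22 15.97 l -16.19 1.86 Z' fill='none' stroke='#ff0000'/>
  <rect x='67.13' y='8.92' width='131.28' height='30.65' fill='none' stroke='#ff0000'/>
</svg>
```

Since the viewBox matches the mm dimensions, user units are millimetres directly. The only transform is the Y-flip y_m = 92.95 − y_svg.

Shape 1 is a line segment drawn with `<path>`. Its stroke #0000ff means engrave at S156, F2587. After flipping Y the toolpath is (164.64,19.17) → (40.77,84.87).

Shape 2 is a regular polygon drawn with `<path>`. Its stroke #ff0000 means cut at S952, F495. After flipping Y the toolpath is (48.09,25.29) → (60.09,36.31) → (74.28,28.30) → (71.06,12.33) → (54.87,10.47) → (48.09,25.29), returning to the start.

Shape 3 is a rectangle drawn with `<rect>`. Its stroke #ff0000 means cut at S952, F495. After flipping Y the toolpath is (67.13,84.03) → (198.41,84.03) → (198.41,53.38) → (67.13,53.38) → (67.13,84.03), returning to the start.

G21
G90
G0 X164.64 Y19.17
M3 S156
G01 X40.77 Y84.87 F2587
M5
G0 X48.09 Y25.29
M3 S952
G01 X60.09 Y36.31 F495
G01 X74.28 Y28.30
G01 X71.06 Y12.33
G01 X54.87 Y10.47
G01 X48.09 Y25.29
M5
G0 X67.13 Y84.03
M3 S952
G01 X198.41 Y84.03 F495
G01 X198.41 Y53.38
G01 X67.13 Y53.38
G01 X67.13 Y84.03
M5
G0 X0.00 Y0.00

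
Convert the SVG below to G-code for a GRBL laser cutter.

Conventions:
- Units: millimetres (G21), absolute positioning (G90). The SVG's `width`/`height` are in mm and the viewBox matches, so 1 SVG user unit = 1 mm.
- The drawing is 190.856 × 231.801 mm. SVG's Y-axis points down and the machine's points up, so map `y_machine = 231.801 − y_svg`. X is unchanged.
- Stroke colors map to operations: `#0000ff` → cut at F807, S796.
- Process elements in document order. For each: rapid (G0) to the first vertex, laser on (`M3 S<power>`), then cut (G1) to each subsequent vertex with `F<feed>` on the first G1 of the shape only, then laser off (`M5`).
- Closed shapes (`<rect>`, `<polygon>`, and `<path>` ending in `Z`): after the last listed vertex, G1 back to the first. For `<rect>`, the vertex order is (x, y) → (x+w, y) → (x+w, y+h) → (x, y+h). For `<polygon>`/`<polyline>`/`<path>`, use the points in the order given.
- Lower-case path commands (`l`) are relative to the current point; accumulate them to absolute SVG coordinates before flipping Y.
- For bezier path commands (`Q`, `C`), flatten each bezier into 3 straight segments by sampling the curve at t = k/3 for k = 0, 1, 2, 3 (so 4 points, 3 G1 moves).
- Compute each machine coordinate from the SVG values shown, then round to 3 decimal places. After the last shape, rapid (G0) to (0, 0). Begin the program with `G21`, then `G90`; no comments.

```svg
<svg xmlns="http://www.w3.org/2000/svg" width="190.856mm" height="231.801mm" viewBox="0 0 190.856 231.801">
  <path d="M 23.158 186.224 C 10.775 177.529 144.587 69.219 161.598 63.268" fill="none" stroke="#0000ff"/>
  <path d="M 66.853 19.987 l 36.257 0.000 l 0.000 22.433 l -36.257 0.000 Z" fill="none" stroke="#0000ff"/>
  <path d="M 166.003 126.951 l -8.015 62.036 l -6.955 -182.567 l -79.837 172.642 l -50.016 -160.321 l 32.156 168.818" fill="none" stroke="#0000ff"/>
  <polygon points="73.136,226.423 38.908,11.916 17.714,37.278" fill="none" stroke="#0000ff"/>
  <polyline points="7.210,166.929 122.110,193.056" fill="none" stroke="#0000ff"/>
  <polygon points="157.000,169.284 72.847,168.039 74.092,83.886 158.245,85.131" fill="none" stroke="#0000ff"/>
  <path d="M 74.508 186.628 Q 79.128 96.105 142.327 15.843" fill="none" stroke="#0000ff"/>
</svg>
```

G21
G90
G0 X23.158 Y45.577
M3 S796
G1 X49.766 Y79.996 F807
G1 X115.394 Y135.943
G1 X161.598 Y168.533
M5
G0 X66.853 Y211.814
M3 S796
G1 X103.110 Y211.814 F807
G1 X103.110 Y189.381
G1 X66.853 Y189.381
G1 X66.853 Y211.814
M5
G0 X166.003 Y104.850
M3 S796
G1 X157.988 Y42.814 F807
G1 X151.033 Y225.381
G1 X71.196 Y52.739
G1 X21.180 Y213.060
G1 X53.336 Y44.242
M5
G0 X73.136 Y5.378
M3 S796
G1 X38.908 Y219.885 F807
G1 X17.714 Y194.523
G1 X73.136 Y5.378
M5
G0 X7.210 Y64.872
M3 S796
G1 X122.110 Y38.745 F807
M5
G0 X157.000 Y62.517
M3 S796
G1 X72.847 Y63.762 F807
G1 X74.092 Y147.915
G1 X158.245 Y146.670
G1 X157.000 Y62.517
M5
G0 X74.508 Y45.173
M3 S796
G1 X84.097 Y104.382 F807
G1 X106.703 Y161.310
G1 X142.327 Y215.958
M5
G0 X0.000 Y0.000

1 u = 1 mm; y_m = 231.801 − y.

[1] `<path>` cubic bezier, #0000ff→cut S796 F807: (23.158,45.577) → (49.766,79.996) → (115.394,135.943) → (161.598,168.533)

[2] `<path>` rectangle, #0000ff→cut S796 F807: (66.853,211.814) → (103.110,211.814) → (103.110,189.381) → (66.853,189.381) → (66.853,211.814) (closed)

[3] `<path>` open polyline, #0000ff→cut S796 F807: (166.003,104.850) → (157.988,42.814) → (151.033,225.381) → (71.196,52.739) → (21.180,213.060) → (53.336,44.242)

[4] `<polygon>` closed polygon, #0000ff→cut S796 F807: (73.136,5.378) → (38.908,219.885) → (17.714,194.523) → (73.136,5.378) (closed)

[5] `<polyline>` line segment, #0000ff→cut S796 F807: (7.210,64.872) → (122.110,38.745)

[6] `<polygon>` regular polygon, #0000ff→cut S796 F807: (157.000,62.517) → (72.847,63.762) → (74.092,147.915) → (158.245,146.670) → (157.000,62.517) (closed)

[7] `<path>` quadratic bezier, #0000ff→cut S796 F807: (74.508,45.173) → (84.097,104.382) → (106.703,161.310) → (142.327,215.958)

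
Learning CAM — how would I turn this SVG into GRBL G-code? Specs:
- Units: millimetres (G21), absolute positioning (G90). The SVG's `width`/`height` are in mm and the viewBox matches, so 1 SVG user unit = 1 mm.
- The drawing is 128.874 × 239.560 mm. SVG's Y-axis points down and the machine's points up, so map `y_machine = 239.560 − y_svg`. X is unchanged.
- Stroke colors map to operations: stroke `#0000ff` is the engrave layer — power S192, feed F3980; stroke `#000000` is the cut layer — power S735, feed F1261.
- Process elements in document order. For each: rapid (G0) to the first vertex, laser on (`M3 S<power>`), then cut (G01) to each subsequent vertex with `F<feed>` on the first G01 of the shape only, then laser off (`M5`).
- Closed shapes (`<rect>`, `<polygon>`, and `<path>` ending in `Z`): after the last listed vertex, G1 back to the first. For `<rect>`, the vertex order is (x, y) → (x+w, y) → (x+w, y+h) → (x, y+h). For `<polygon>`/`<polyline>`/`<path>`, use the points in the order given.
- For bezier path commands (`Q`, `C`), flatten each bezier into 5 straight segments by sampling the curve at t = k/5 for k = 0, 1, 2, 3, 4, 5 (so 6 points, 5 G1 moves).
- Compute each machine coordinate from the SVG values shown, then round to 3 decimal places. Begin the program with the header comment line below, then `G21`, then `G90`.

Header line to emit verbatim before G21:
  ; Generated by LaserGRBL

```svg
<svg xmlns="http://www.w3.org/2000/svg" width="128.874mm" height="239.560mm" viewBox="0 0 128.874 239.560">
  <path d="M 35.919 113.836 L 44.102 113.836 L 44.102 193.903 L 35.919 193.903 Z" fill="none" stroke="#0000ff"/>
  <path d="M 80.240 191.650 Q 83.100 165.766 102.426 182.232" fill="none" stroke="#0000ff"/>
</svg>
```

; Generated by LaserGRBL
G21
G90
G0 X35.919 Y125.724
M3 S192
G01 X44.102 Y125.724 F3980
G01 X44.102 Y45.657
G01 X35.919 Y45.657
G01 X35.919 Y125.724
M5
G0 X80.240 Y47.910
M3 S192
G01 X82.043 Y56.570 F3980
G01 X85.163 Y61.841
G01 X89.600 Y63.725
G01 X95.354 Y62.220
G01 X102.426 Y57.328
M5

1 u = 1 mm; y_m = 239.560 − y.

[1] `<path>` rectangle, #0000ff→engrave S192 F3980: (35.919,125.724) → (44.102,125.724) → (44.102,45.657) → (35.919,45.657) → (35.919,125.724) (closed)

[2] `<path>` quadratic bezier, #0000ff→engrave S192 F3980: (80.240,47.910) → (82.043,56.570) → (85.163,61.841) → (89.600,63.725) → (95.354,62.220) → (102.426,57.328)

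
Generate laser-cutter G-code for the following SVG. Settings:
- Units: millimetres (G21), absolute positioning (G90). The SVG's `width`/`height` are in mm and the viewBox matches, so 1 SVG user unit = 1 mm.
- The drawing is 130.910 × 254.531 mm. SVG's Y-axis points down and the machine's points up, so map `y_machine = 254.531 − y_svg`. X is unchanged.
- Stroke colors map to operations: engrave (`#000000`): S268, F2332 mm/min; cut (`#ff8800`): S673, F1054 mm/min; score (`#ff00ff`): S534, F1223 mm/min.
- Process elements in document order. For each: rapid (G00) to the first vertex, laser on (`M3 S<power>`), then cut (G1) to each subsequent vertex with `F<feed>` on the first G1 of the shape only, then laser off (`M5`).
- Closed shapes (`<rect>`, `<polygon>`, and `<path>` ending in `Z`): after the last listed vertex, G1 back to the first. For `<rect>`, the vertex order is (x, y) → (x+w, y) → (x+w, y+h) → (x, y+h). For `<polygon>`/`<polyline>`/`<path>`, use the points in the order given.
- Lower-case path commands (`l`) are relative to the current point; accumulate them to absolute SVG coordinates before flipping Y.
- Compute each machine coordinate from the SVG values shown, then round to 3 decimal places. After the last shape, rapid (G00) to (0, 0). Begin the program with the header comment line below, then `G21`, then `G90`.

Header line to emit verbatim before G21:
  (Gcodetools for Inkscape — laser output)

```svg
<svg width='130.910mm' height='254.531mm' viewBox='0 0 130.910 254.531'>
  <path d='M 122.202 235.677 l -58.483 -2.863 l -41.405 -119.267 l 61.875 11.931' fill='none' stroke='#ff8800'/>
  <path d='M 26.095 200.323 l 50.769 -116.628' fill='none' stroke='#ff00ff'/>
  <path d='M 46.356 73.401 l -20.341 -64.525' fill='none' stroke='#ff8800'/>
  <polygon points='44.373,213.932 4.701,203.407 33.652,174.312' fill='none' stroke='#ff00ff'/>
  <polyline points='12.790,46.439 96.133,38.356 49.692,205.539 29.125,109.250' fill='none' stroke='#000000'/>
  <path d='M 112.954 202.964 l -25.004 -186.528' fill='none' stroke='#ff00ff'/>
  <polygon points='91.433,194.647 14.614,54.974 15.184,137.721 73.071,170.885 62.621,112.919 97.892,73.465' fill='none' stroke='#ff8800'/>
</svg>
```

1 u = 1 mm; y_m = 254.531 − y.

[1] `<path>` open polyline, #ff8800→cut S673 F1054: (122.202,18.854) → (63.719,21.717) → (22.314,140.984) → (84.189,129.053)

[2] `<path>` line segment, #ff00ff→score S534 F1223: (26.095,54.208) → (76.864,170.836)

[3] `<path>` line segment, #ff8800→cut S673 F1054: (46.356,181.130) → (26.015,245.655)

[4] `<polygon>` regular polygon, #ff00ff→score S534 F1223: (44.373,40.599) → (4.701,51.124) → (33.652,80.219) → (44.373,40.599) (closed)

[5] `<polyline>` open polyline, #000000→engrave S268 F2332: (12.790,208.092) → (96.133,216.175) → (49.692,48.992) → (29.125,145.281)

[6] `<path>` line segment, #ff00ff→score S534 F1223: (112.954,51.567) → (87.950,238.095)

[7] `<polygon>` closed polygon, #ff8800→cut S673 F1054: (91.433,59.884) → (14.614,199.557) → (15.184,116.810) → (73.071,83.646) → (62.621,141.612) → (97.892,181.066) → (91.433,59.884) (closed)

(Gcodetools for Inkscape — laser output)
G21
G90
G00 X122.202 Y18.854
M3 S673
G1 X63.719 Y21.717 F1054
G1 X22.314 Y140.984
G1 X84.189 Y129.053
M5
G00 X26.095 Y54.208
M3 S534
G1 X76.864 Y170.836 F1223
M5
G00 X46.356 Y181.130
M3 S673
G1 X26.015 Y245.655 F1054
M5
G00 X44.373 Y40.599
M3 S534
G1 X4.701 Y51.124 F1223
G1 X33.652 Y80.219
G1 X44.373 Y40.599
M5
G00 X12.790 Y208.092
M3 S268
G1 X96.133 Y216.175 F2332
G1 X49.692 Y48.992
G1 X29.125 Y145.281
M5
G00 X112.954 Y51.567
M3 S534
G1 X87.950 Y238.095 F1223
M5
G00 X91.433 Y59.884
M3 S673
G1 X14.614 Y199.557 F1054
G1 X15.184 Y116.810
G1 X73.071 Y83.646
G1 X62.621 Y141.612
G1 X97.892 Y181.066
G1 X91.433 Y59.884
M5
G00 X0.000 Y0.000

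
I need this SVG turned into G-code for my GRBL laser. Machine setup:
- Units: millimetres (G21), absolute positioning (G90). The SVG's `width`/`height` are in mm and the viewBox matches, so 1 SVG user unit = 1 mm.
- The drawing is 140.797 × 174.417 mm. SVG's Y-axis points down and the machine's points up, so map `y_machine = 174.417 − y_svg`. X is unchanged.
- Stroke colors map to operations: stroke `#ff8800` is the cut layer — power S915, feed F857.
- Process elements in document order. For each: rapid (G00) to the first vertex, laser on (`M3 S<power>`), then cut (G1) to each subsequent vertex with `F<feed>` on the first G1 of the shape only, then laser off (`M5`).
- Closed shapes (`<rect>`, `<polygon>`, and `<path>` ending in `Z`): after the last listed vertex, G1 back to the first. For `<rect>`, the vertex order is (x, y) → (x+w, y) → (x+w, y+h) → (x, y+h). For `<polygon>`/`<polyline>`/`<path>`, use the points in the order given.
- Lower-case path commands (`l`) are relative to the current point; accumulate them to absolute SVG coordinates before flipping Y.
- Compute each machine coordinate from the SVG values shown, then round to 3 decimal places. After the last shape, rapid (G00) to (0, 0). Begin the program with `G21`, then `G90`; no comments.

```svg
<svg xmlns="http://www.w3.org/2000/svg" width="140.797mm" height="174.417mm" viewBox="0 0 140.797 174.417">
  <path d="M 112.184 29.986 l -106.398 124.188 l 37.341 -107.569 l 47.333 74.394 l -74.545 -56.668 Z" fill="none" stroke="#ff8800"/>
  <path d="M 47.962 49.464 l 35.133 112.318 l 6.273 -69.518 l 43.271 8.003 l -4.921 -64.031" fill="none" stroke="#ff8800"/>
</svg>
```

viewBox `0 0 140.797 174.417` with mm width/height → 1 unit = 1 mm. Flip: y_m = 174.417 − y_svg.

**Shape 1** — `<path>` closed polygon, stroke `#ff8800` → cut (S915, F857). Machine vertices: (112.184,144.431) → (5.786,20.243) → (43.127,127.812) → (90.460,53.418) → (15.915,110.086) → (112.184,144.431). Closed: final G1 returns to the first vertex.

**Shape 2** — `<path>` open polyline, stroke `#ff8800` → cut (S915, F857). Machine vertices: (47.962,124.953) → (83.095,12.635) → (89.368,82.153) → (132.639,74.150) → (127.718,138.181). Open path.

G21
G90
G00 X112.184 Y144.431
M3 S915
G1 X5.786 Y20.243 F857
G1 X43.127 Y127.812
G1 X90.460 Y53.418
G1 X15.915 Y110.086
G1 X112.184 Y144.431
M5
G00 X47.962 Y124.953
M3 S915
G1 X83.095 Y12.635 F857
G1 X89.368 Y82.153
G1 X132.639 Y74.150
G1 X127.718 Y138.181
M5
G00 X0.000 Y0.000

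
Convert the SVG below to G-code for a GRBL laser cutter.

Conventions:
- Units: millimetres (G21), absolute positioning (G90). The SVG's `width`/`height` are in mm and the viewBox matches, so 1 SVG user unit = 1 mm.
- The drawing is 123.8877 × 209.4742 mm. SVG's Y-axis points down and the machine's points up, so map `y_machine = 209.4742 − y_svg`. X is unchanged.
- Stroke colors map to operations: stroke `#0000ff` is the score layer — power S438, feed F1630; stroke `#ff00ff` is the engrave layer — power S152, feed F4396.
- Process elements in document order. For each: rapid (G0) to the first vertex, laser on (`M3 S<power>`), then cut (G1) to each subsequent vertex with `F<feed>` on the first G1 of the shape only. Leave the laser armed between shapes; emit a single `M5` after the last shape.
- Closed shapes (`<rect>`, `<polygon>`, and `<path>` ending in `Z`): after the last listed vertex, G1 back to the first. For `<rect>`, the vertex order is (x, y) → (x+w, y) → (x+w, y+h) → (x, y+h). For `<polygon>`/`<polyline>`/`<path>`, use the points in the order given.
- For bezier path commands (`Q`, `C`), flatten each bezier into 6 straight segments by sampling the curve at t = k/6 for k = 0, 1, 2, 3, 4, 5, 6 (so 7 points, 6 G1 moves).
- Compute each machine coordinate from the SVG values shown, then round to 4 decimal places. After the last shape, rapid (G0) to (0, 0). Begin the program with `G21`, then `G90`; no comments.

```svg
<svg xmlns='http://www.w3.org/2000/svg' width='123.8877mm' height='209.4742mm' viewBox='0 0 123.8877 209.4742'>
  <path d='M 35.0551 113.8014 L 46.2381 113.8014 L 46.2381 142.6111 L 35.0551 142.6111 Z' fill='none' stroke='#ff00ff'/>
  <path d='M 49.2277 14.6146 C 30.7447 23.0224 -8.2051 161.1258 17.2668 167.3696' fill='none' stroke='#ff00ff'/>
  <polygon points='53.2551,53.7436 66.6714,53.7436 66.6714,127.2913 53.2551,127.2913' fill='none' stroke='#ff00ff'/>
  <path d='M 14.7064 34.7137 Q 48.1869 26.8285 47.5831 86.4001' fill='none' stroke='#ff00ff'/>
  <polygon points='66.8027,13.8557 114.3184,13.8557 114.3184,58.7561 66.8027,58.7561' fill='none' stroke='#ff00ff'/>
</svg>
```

Since the viewBox matches the mm dimensions, user units are millimetres directly. The only transform is the Y-flip y_m = 209.4742 − y_svg.

Shape 1 is a rectangle drawn with `<path>`. Its stroke #ff00ff means engrave at S152, F4396. After flipping Y the toolpath is (35.0551,95.6728) → (46.2381,95.6728) → (46.2381,66.8631) → (35.0551,66.8631) → (35.0551,95.6728), returning to the start.

Shape 2 is a cubic bezier drawn with `<path>`. Its stroke #ff00ff means engrave at S152, F4396. After flipping Y the toolpath is (49.2277,194.8596) → (38.6736,181.0586) → (27.0665,152.9072) → (16.7642,117.6706) → (10.1248,82.6144) → (9.5063,55.0039) → (17.2668,42.1046).

Shape 3 is a rectangle drawn with `<polygon>`. Its stroke #ff00ff means engrave at S152, F4396. After flipping Y the toolpath is (53.2551,155.7306) → (66.6714,155.7306) → (66.6714,82.1829) → (53.2551,82.1829) → (53.2551,155.7306), returning to the start.

Shape 4 is a quadratic bezier drawn with `<path>`. Its stroke #ff00ff means engrave at S152, F4396. After flipping Y the toolpath is (14.7064,174.7605) → (24.9198,175.5151) → (33.2396,172.5221) → (39.6658,165.7815) → (44.1985,155.2933) → (46.8376,141.0575) → (47.5831,123.0741).

Shape 5 is a rectangle drawn with `<polygon>`. Its stroke #ff00ff means engrave at S152, F4396. After flipping Y the toolpath is (66.8027,195.6185) → (114.3184,195.6185) → (114.3184,150.7181) → (66.8027,150.7181) → (66.8027,195.6185), returning to the start.

G21
G90
G0 X35.0551 Y95.6728
M3 S152
G1 X46.2381 Y95.6728 F4396
G1 X46.2381 Y66.8631
G1 X35.0551 Y66.8631
G1 X35.0551 Y95.6728
G0 X49.2277 Y194.8596
M3 S152
G1 X38.6736 Y181.0586 F4396
G1 X27.0665 Y152.9072
G1 X16.7642 Y117.6706
G1 X10.1248 Y82.6144
G1 X9.5063 Y55.0039
G1 X17.2668 Y42.1046
G0 X53.2551 Y155.7306
M3 S152
G1 X66.6714 Y155.7306 F4396
G1 X66.6714 Y82.1829
G1 X53.2551 Y82.1829
G1 X53.2551 Y155.7306
G0 X14.7064 Y174.7605
M3 S152
G1 X24.9198 Y175.5151 F4396
G1 X33.2396 Y172.5221
G1 X39.6658 Y165.7815
G1 X44.1985 Y155.2933
G1 X46.8376 Y141.0575
G1 X47.5831 Y123.0741
G0 X66.8027 Y195.6185
M3 S152
G1 X114.3184 Y195.6185 F4396
G1 X114.3184 Y150.7181
G1 X66.8027 Y150.7181
G1 X66.8027 Y195.6185
M5
G0 X0.0000 Y0.0000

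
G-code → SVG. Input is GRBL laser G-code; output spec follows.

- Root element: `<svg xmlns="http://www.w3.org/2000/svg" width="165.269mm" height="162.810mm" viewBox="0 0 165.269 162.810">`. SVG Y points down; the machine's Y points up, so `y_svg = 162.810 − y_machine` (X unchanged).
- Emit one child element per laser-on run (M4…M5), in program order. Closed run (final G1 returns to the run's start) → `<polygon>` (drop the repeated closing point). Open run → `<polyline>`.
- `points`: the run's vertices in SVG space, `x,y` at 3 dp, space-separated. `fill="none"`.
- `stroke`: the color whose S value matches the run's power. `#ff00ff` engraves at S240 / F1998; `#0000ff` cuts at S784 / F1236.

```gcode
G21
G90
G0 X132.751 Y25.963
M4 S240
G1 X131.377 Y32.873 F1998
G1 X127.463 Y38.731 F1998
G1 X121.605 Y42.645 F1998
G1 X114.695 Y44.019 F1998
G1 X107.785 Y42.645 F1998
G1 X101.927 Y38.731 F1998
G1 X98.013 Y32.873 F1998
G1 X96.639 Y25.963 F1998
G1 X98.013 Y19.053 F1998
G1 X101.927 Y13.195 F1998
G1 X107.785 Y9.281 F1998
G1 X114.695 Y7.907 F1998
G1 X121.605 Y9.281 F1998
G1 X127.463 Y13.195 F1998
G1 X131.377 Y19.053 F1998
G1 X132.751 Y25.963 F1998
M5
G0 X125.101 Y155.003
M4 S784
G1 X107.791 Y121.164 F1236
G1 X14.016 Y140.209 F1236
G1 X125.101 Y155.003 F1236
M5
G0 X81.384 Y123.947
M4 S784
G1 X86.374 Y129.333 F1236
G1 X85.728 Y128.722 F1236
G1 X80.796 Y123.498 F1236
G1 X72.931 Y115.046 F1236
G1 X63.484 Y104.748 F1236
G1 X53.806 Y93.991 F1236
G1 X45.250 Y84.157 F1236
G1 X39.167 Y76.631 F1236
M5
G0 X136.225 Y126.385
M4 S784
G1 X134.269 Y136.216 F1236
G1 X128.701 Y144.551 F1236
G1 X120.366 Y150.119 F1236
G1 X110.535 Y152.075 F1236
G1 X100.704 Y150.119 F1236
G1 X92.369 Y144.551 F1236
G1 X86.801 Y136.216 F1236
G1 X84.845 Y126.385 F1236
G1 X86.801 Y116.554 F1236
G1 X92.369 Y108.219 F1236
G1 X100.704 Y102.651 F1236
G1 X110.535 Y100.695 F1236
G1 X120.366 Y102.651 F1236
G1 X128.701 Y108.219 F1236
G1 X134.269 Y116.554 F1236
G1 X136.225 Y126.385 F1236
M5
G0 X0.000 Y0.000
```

<svg xmlns="http://www.w3.org/2000/svg" width="165.269mm" height="162.810mm" viewBox="0 0 165.269 162.810">
  <polygon points="132.751,136.847 131.377,129.937 127.463,124.079 121.605,120.165 114.695,118.791 107.785,120.165 101.927,124.079 98.013,129.937 96.639,136.847 98.013,143.757 101.927,149.615 107.785,153.529 114.695,154.903 121.605,153.529 127.463,149.615 131.377,143.757" fill="none" stroke="#ff00ff"/>
  <polygon points="125.101,7.807 107.791,41.646 14.016,22.601" fill="none" stroke="#0000ff"/>
  <polyline points="81.384,38.863 86.374,33.477 85.728,34.088 80.796,39.312 72.931,47.764 63.484,58.062 53.806,68.819 45.250,78.653 39.167,86.179" fill="none" stroke="#0000ff"/>
  <polygon points="136.225,36.425 134.269,26.594 128.701,18.259 120.366,12.691 110.535,10.735 100.704,12.691 92.369,18.259 86.801,26.594 84.845,36.425 86.801,46.256 92.369,54.591 100.704,60.159 110.535,62.115 120.366,60.159 128.701,54.591 134.269,46.256" fill="none" stroke="#0000ff"/>
</svg>

y_svg = 162.810 − y_m.

[1] S240→`#ff00ff` (engrave); closed run; points: 132.751,136.847 131.377,129.937 127.463,124.079 121.605,120.165 114.695,118.791 107.785,120.165 101.927,124.079 98.013,129.937 96.639,136.847 98.013,143.757 101.927,149.615 107.785,153.529 114.695,154.903 121.605,153.529 127.463,149.615 131.377,143.757

[2] S784→`#0000ff` (cut); closed run; points: 125.101,7.807 107.791,41.646 14.016,22.601

[3] S784→`#0000ff` (cut); open run; points: 81.384,38.863 86.374,33.477 85.728,34.088 80.796,39.312 72.931,47.764 63.484,58.062 53.806,68.819 45.250,78.653 39.167,86.179

[4] S784→`#0000ff` (cut); closed run; points: 136.225,36.425 134.269,26.594 128.701,18.259 120.366,12.691 110.535,10.735 100.704,12.691 92.369,18.259 86.801,26.594 84.845,36.425 86.801,46.256 92.369,54.591 100.704,60.159 110.535,62.115 120.366,60.159 128.701,54.591 134.269,46.256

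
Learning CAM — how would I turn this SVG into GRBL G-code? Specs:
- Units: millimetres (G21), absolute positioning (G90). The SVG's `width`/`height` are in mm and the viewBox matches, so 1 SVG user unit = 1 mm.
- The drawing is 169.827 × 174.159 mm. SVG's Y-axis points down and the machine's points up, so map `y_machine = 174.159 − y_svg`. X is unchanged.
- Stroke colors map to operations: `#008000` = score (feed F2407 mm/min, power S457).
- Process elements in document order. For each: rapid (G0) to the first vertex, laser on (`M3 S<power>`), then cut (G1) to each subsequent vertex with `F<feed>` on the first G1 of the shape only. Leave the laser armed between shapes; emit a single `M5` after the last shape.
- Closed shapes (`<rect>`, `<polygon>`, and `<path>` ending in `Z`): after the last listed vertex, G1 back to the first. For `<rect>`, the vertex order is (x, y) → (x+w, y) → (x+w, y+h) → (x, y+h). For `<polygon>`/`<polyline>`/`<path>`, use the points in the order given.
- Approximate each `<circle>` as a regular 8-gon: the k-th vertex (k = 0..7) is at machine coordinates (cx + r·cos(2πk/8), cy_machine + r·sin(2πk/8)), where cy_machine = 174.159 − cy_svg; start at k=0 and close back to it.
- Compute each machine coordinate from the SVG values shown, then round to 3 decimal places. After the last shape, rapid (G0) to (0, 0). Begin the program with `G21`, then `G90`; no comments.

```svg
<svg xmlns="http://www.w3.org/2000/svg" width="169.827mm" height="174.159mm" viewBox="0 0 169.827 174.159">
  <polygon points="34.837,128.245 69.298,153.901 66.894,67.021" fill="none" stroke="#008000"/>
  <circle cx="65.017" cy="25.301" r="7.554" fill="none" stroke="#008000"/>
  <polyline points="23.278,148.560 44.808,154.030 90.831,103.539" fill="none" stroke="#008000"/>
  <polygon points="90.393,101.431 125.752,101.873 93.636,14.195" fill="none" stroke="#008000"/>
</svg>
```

1 u = 1 mm; y_m = 174.159 − y.

[1] `<polygon>` closed polygon, #008000→score S457 F2407: (34.837,45.914) → (69.298,20.258) → (66.894,107.138) → (34.837,45.914) (closed)

[2] `<circle>` circle, #008000→score S457 F2407: (72.571,148.858) → (70.358,154.199) → (65.017,156.412) → (59.676,154.199) → (57.463,148.858) → (59.676,143.517) → (65.017,141.304) → (70.358,143.517) → (72.571,148.858) (closed)

[3] `<polyline>` open polyline, #008000→score S457 F2407: (23.278,25.599) → (44.808,20.129) → (90.831,70.620)

[4] `<polygon>` closed polygon, #008000→score S457 F2407: (90.393,72.728) → (125.752,72.286) → (93.636,159.964) → (90.393,72.728) (closed)

G21
G90
G0 X34.837 Y45.914
M3 S457
G1 X69.298 Y20.258 F2407
G1 X66.894 Y107.138
G1 X34.837 Y45.914
G0 X72.571 Y148.858
M3 S457
G1 X70.358 Y154.199 F2407
G1 X65.017 Y156.412
G1 X59.676 Y154.199
G1 X57.463 Y148.858
G1 X59.676 Y143.517
G1 X65.017 Y141.304
G1 X70.358 Y143.517
G1 X72.571 Y148.858
G0 X23.278 Y25.599
M3 S457
G1 X44.808 Y20.129 F2407
G1 X90.831 Y70.620
G0 X90.393 Y72.728
M3 S457
G1 X125.752 Y72.286 F2407
G1 X93.636 Y159.964
G1 X90.393 Y72.728
M5
G0 X0.000 Y0.000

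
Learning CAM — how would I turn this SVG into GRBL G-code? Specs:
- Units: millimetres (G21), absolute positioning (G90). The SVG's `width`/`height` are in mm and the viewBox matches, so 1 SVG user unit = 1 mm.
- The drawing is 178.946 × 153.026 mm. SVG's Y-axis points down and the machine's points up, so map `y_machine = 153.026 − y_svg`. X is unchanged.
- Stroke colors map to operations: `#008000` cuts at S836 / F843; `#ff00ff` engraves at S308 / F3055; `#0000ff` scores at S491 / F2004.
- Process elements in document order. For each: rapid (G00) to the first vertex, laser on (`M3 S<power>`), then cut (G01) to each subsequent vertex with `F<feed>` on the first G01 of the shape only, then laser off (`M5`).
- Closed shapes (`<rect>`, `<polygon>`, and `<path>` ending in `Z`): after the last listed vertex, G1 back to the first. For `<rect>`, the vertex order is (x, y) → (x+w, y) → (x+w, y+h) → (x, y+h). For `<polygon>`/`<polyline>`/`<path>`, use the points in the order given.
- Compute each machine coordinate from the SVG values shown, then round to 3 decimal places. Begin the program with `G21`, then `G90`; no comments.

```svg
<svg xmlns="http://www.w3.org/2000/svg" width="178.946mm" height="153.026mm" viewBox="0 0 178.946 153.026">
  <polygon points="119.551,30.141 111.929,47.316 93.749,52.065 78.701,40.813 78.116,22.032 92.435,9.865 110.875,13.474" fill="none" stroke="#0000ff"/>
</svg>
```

Since the viewBox matches the mm dimensions, user units are millimetres directly. The only transform is the Y-flip y_m = 153.026 − y_svg.

Shape 1 is a regular polygon drawn with `<polygon>`. Its stroke #0000ff means score at S491, F2004. After flipping Y the toolpath is (119.551,122.885) → (111.929,105.710) → (93.749,100.961) → (78.701,112.213) → (78.116,130.994) → (92.435,143.161) → (110.875,139.552) → (119.551,122.885), returning to the start.

G21
G90
G00 X119.551 Y122.885
M3 S491
G01 X111.929 Y105.710 F2004
G01 X93.749 Y100.961
G01 X78.701 Y112.213
G01 X78.116 Y130.994
G01 X92.435 Y143.161
G01 X110.875 Y139.552
G01 X119.551 Y122.885
M5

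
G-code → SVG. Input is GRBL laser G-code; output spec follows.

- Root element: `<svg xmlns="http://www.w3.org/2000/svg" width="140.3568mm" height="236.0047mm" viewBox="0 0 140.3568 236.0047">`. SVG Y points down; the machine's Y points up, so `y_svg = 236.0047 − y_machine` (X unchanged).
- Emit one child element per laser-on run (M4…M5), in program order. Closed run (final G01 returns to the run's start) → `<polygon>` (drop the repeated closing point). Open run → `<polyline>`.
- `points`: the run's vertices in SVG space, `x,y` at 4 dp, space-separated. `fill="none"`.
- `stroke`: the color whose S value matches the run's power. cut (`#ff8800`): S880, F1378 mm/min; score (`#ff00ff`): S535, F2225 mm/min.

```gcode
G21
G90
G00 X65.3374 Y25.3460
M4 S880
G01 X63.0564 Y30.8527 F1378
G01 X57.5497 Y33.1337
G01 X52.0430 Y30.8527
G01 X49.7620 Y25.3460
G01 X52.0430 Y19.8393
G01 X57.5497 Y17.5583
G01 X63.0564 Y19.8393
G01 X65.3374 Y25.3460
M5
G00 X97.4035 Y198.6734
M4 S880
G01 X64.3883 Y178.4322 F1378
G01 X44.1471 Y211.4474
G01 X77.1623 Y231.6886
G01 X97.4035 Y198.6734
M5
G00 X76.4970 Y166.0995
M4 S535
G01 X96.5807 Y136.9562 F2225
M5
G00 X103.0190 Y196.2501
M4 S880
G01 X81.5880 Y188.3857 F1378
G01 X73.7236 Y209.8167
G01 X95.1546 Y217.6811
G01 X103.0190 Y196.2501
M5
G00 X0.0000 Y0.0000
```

<svg xmlns="http://www.w3.org/2000/svg" width="140.3568mm" height="236.0047mm" viewBox="0 0 140.3568 236.0047">
  <polygon points="65.3374,210.6587 63.0564,205.1520 57.5497,202.8710 52.0430,205.1520 49.7620,210.6587 52.0430,216.1654 57.5497,218.4464 63.0564,216.1654" fill="none" stroke="#ff8800"/>
  <polygon points="97.4035,37.3313 64.3883,57.5725 44.1471,24.5573 77.1623,4.3161" fill="none" stroke="#ff8800"/>
  <polyline points="76.4970,69.9052 96.5807,99.0485" fill="none" stroke="#ff00ff"/>
  <polygon points="103.0190,39.7546 81.5880,47.6190 73.7236,26.1880 95.1546,18.3236" fill="none" stroke="#ff8800"/>
</svg>

y_svg = 236.0047 − y_m.

[1] S880→`#ff8800` (cut); closed run; points: 65.3374,210.6587 63.0564,205.1520 57.5497,202.8710 52.0430,205.1520 49.7620,210.6587 52.0430,216.1654 57.5497,218.4464 63.0564,216.1654

[2] S880→`#ff8800` (cut); closed run; points: 97.4035,37.3313 64.3883,57.5725 44.1471,24.5573 77.1623,4.3161

[3] S535→`#ff00ff` (score); open run; points: 76.4970,69.9052 96.5807,99.0485

[4] S880→`#ff8800` (cut); closed run; points: 103.0190,39.7546 81.5880,47.6190 73.7236,26.1880 95.1546,18.3236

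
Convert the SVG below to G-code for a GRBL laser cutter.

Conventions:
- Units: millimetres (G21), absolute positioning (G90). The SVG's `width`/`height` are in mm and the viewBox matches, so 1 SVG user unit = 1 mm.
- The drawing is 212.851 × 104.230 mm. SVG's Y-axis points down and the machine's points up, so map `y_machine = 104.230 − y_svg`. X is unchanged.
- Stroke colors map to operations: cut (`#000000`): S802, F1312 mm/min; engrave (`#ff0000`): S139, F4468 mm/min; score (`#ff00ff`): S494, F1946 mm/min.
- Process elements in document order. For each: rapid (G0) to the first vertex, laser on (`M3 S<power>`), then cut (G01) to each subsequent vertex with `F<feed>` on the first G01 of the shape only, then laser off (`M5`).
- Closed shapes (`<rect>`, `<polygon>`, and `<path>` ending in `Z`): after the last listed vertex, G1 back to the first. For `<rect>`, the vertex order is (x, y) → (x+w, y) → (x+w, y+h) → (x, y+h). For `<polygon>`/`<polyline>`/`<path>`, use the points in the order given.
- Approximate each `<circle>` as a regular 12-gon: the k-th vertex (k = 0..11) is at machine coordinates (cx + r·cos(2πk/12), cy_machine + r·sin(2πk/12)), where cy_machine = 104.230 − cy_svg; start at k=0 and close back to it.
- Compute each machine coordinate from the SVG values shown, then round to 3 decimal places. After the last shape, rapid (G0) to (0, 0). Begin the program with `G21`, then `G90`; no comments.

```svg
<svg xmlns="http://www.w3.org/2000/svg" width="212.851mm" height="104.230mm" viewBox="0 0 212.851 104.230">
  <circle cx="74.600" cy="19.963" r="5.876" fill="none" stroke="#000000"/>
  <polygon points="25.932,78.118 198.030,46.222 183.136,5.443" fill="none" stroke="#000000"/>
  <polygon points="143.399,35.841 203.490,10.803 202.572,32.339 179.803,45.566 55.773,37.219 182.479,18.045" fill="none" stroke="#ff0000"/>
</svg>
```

G21
G90
G0 X80.476 Y84.267
M3 S802
G01 X79.689 Y87.205 F1312
G01 X77.538 Y89.356
G01 X74.600 Y90.143
G01 X71.662 Y89.356
G01 X69.511 Y87.205
G01 X68.724 Y84.267
G01 X69.511 Y81.329
G01 X71.662 Y79.178
G01 X74.600 Y78.391
G01 X77.538 Y79.178
G01 X79.689 Y81.329
G01 X80.476 Y84.267
M5
G0 X25.932 Y26.112
M3 S802
G01 X198.030 Y58.008 F1312
G01 X183.136 Y98.787
G01 X25.932 Y26.112
M5
G0 X143.399 Y68.389
M3 S139
G01 X203.490 Y93.427 F4468
G01 X202.572 Y71.891
G01 X179.803 Y58.664
G01 X55.773 Y67.011
G01 X182.479 Y86.185
G01 X143.399 Y68.389
M5
G0 X0.000 Y0.000

Since the viewBox matches the mm dimensions, user units are millimetres directly. The only transform is the Y-flip y_m = 104.230 − y_svg.

Shape 1 is a circle drawn with `<circle>`. Its stroke #000000 means cut at S802, F1312. After flipping Y the toolpath is (80.476,84.267) → (79.689,87.205) → (77.538,89.356) → (74.600,90.143) → (71.662,89.356) → (69.511,87.205) → (68.724,84.267) → (69.511,81.329) → (71.662,79.178) → (74.600,78.391) → (77.538,79.178) → (79.689,81.329) → (80.476,84.267), returning to the start.

Shape 2 is a closed polygon drawn with `<polygon>`. Its stroke #000000 means cut at S802, F1312. After flipping Y the toolpath is (25.932,26.112) → (198.030,58.008) → (183.136,98.787) → (25.932,26.112), returning to the start.

Shape 3 is a closed polygon drawn with `<polygon>`. Its stroke #ff0000 means engrave at S139, F4468. After flipping Y the toolpath is (143.399,68.389) → (203.490,93.427) → (202.572,71.891) → (179.803,58.664) → (55.773,67.011) → (182.479,86.185) → (143.399,68.389), returning to the start.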